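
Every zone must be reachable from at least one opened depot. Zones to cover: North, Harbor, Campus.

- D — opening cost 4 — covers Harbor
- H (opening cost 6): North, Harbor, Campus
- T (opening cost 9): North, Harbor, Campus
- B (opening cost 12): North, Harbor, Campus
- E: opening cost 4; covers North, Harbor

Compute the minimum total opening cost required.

6

H alone covers North, Harbor, Campus — every zone.
Total opening cost: 6.
No cover costs less than 6.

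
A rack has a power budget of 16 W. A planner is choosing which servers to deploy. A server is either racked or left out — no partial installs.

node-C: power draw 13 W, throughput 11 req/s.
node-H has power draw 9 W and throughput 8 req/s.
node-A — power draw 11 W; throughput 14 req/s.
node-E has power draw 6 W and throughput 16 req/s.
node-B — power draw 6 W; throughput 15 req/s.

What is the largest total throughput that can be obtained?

31

Allowing fractional choices, the relaxed optimum would be about 36.1, but servers are indivisible.
node-E + node-B: power draw 6 + 6 = 12 ≤ 16, throughput 16 + 15 = 31.
node-H + node-E: power draw 9 + 6 = 15 ≤ 16, throughput 8 + 16 = 24.
Best is node-E and node-B with total throughput 31.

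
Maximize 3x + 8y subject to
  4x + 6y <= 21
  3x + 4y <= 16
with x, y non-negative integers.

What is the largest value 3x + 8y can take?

(x,y)=(0,3): 4·0+6·3=18≤21, 3·0+4·3=12≤16, objective 24.
(x,y)=(1,2): 4·1+6·2=16≤21, 3·1+4·2=11≤16, objective 19.
(x,y)=(0,2): 4·0+6·2=12≤21, 3·0+4·2=8≤16, objective 16.
No feasible integer point exceeds 24.

24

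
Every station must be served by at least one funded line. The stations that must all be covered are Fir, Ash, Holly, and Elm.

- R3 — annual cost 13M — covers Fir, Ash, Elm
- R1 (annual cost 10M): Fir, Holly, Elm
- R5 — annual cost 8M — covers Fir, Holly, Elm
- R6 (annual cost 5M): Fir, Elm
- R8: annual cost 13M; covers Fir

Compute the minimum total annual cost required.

21

Choose R3 and R5: together they cover Fir, Ash, Holly, Elm — every station.
Total annual cost: 13 + 8 = 21.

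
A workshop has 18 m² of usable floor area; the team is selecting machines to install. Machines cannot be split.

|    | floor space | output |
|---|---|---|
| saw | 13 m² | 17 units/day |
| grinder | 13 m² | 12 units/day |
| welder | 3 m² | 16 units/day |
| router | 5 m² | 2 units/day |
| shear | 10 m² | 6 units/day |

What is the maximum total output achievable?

saw + welder: floor space 13 + 3 = 16 ≤ 18, output 17 + 16 = 33.
grinder + welder: floor space 13 + 3 = 16 ≤ 18, output 12 + 16 = 28.
Best is saw and welder with total output 33.

33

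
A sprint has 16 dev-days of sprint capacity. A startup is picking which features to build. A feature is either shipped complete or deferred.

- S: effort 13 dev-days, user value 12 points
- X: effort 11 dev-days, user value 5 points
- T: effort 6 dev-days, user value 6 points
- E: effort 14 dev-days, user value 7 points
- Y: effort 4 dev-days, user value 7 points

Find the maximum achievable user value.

T + Y: effort 6 + 4 = 10 ≤ 16, user value 6 + 7 = 13.
S: effort 13 ≤ 16, user value 12.
Best is T and Y with total user value 13.

13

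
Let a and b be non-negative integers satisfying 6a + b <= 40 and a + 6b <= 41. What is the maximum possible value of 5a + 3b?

43

Relaxing integrality, the LP optimum is 46.09 at (a,b) = (5.69, 5.89), which is not an integer point.
(a,b)=(5,6): 6·5+1·6=36≤40, 1·5+6·6=41≤41, objective 43.
(a,b)=(6,4): 6·6+1·4=40≤40, 1·6+6·4=30≤41, objective 42.
(a,b)=(5,5): 6·5+1·5=35≤40, 1·5+6·5=35≤41, objective 40.
No feasible integer point exceeds 43.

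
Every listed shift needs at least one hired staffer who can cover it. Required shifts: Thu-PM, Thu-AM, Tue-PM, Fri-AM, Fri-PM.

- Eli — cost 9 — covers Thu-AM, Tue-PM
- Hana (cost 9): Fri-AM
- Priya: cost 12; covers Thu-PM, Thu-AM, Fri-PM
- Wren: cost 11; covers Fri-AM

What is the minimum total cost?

30

Choose Eli, Hana, and Priya: together they cover Thu-PM, Thu-AM, Tue-PM, Fri-AM, Fri-PM — every shift.
Total cost: 9 + 9 + 12 = 30.
No cover costs less than 30.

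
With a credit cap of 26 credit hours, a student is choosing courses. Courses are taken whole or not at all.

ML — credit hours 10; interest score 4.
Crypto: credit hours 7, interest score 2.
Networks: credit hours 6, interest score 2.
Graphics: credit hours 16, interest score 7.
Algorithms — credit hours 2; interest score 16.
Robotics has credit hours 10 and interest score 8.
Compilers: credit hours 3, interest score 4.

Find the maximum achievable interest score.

Take ML, Algorithms, Robotics, and Compilers: credit hours 10 + 2 + 10 + 3 = 25 ≤ 26, interest score 4 + 16 + 8 + 4 = 32.
No other feasible combination does better.

32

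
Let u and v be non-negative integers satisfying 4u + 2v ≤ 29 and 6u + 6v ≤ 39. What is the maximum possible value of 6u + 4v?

36

(u,v)=(6,0) is feasible, giving 36.
(u,v)=(5,1) is feasible, giving 34.
(u,v)=(5,0) is feasible, giving 30.
Maximum is 36 at (u,v)=(6,0).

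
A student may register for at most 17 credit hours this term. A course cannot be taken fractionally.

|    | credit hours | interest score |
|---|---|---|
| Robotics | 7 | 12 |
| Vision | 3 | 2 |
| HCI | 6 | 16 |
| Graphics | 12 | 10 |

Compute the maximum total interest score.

Take Robotics, Vision, and HCI: credit hours 7 + 3 + 6 = 16 ≤ 17, interest score 12 + 2 + 16 = 30.
No other feasible combination does better.

30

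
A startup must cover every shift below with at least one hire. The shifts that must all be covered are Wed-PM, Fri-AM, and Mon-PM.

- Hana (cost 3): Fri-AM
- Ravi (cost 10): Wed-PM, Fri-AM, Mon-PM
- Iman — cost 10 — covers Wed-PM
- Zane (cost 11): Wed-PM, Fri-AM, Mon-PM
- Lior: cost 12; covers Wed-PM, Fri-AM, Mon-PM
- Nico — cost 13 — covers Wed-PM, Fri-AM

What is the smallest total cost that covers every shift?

10

The greedy cost-per-new-shift heuristic would pick Hana and Ravi for 13, but a cheaper cover exists.
Ravi alone covers Wed-PM, Fri-AM, Mon-PM — every shift.
Total cost: 10.
No cover costs less than 10.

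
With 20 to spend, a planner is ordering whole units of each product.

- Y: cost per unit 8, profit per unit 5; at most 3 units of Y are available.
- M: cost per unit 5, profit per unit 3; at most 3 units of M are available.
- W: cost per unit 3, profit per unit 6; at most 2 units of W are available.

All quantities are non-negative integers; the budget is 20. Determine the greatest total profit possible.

20

W has the best ratio (6/3); taking only W gives at most 2×6 = 12 (stopped by the supply cap of 2).
Mixing does better — 1×Y, 1×M, and 2×W: cost 19 ≤ 20, profit 1·5 + 1·3 + 2·6 = 20.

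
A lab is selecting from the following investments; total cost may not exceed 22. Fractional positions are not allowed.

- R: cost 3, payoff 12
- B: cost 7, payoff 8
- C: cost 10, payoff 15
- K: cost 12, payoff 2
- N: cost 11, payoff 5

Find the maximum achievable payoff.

Take R, B, and C: cost 3 + 7 + 10 = 20 ≤ 22, payoff 12 + 8 + 15 = 35.
No other feasible combination does better.

35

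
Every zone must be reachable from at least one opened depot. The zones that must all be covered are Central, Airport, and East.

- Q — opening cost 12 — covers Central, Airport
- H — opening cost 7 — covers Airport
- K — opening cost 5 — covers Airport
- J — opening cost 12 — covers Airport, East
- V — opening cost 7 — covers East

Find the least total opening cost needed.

19

The greedy cost-per-new-zone heuristic would pick K, V, and Q for 24, but a cheaper cover exists.
Choose Q and V: together they cover Central, Airport, East — every zone.
Total opening cost: 12 + 7 = 19.
No cover costs less than 19.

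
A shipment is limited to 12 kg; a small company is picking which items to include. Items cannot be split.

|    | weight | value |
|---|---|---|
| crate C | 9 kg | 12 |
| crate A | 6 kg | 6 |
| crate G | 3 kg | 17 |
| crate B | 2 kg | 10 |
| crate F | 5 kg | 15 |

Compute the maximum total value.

42

Take crate G, crate B, and crate F: weight 3 + 2 + 5 = 10 ≤ 12, value 17 + 10 + 15 = 42.
No other feasible combination does better.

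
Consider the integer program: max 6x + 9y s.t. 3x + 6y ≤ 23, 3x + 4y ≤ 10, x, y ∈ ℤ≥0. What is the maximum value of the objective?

21

Relaxing integrality, the LP optimum is 22.50 at (x,y) = (0, 2.5), which is not an integer point.
(x,y)=(2,1): 3·2+6·1=12≤23, 3·2+4·1=10≤10, objective 21.
(x,y)=(3,0): 3·3+6·0=9≤23, 3·3+4·0=9≤10, objective 18.
(x,y)=(0,2): 3·0+6·2=12≤23, 3·0+4·2=8≤10, objective 18.
Maximum is 21 at (x,y)=(2,1).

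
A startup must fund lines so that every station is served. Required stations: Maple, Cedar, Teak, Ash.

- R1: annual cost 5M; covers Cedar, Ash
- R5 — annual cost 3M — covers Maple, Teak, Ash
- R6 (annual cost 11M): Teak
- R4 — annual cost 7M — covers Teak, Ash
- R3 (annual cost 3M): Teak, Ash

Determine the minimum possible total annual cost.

8

Choose R1 and R5: together they cover Maple, Cedar, Teak, Ash — every station.
Total annual cost: 5 + 3 = 8.
No cover costs less than 8.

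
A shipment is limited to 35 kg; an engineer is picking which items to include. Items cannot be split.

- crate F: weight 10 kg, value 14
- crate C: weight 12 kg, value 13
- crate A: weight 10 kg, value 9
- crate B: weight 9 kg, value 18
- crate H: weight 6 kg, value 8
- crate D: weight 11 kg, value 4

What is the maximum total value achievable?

Allowing fractional choices, the relaxed optimum would be about 50.8, but items are indivisible.
crate F + crate C + crate B: weight 10 + 12 + 9 = 31 ≤ 35, value 14 + 13 + 18 = 45.
crate F + crate A + crate B + crate H: weight 10 + 10 + 9 + 6 = 35 ≤ 35, value 14 + 9 + 18 + 8 = 49.
crate F + crate A + crate B: weight 10 + 10 + 9 = 29 ≤ 35, value 14 + 9 + 18 = 41.
Best is crate F, crate A, crate B, and crate H with total value 49.

49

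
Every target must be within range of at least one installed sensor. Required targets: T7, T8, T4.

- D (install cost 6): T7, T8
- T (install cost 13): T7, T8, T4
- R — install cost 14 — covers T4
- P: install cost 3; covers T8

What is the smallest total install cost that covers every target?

13

The greedy cost-per-new-target heuristic would pick D and T for 19, but a cheaper cover exists.
T alone covers T7, T8, T4 — every target.
Total install cost: 13.
No cover costs less than 13.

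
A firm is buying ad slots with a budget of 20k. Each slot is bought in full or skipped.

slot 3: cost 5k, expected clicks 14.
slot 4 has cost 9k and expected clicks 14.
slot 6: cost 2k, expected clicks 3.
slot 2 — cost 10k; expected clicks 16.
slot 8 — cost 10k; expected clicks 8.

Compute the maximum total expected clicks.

33

Take slot 3, slot 6, and slot 2: cost 5 + 2 + 10 = 17 ≤ 20, expected clicks 14 + 3 + 16 = 33.
No other feasible combination does better.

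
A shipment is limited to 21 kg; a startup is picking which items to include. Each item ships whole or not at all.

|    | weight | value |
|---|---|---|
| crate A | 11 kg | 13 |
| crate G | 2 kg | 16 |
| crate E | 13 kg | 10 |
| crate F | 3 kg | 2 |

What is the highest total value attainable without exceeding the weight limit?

Take crate A, crate G, and crate F: weight 11 + 2 + 3 = 16 ≤ 21, value 13 + 16 + 2 = 31.
No other feasible combination does better.

31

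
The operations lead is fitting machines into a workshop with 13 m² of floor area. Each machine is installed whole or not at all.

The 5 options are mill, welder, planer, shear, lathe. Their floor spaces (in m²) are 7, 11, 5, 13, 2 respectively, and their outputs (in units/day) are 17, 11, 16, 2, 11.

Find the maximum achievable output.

33

Treat it as a binary knapsack problem.
Allowing fractional choices, the relaxed optimum would be about 41.6, but machines are indivisible.
mill + lathe: floor space 7 + 2 = 9 ≤ 13, output 17 + 11 = 28.
mill + planer: floor space 7 + 5 = 12 ≤ 13, output 17 + 16 = 33.
Best is mill and planer with total output 33.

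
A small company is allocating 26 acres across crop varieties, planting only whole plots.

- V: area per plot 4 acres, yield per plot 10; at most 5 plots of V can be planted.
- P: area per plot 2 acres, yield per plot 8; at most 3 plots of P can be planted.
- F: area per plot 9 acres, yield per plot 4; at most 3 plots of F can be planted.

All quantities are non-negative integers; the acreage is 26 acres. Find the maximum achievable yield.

P has the best ratio (8/2); taking only P gives at most 3×8 = 24 (stopped by the supply cap of 3).
Mixing does better — 5×V and 3×P: area 26 ≤ 26, yield 5·10 + 3·8 = 74.

74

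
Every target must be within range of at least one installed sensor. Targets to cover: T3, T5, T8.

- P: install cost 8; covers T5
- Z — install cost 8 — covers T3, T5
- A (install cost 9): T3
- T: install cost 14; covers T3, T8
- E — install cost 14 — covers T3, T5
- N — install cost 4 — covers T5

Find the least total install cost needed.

This is an integer covering problem.
The greedy cost-per-new-target heuristic would pick Z and T for 22, but a cheaper cover exists.
Choose T and N: together they cover T3, T5, T8 — every target.
Total install cost: 14 + 4 = 18.
No cover costs less than 18.

18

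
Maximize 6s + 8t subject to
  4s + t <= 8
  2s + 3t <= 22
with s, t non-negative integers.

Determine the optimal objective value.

Relaxing integrality, the LP optimum is 58.80 at (s,t) = (0.2, 7.2), which is not an integer point.
(s,t)=(0,7): 4·0+1·7=7≤8, 2·0+3·7=21≤22, objective 56.
(s,t)=(0,6): 4·0+1·6=6≤8, 2·0+3·6=18≤22, objective 48.
The best lattice point is (0,7), giving 56.

56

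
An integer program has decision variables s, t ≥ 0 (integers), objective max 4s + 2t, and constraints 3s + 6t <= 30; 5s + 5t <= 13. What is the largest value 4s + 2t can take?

Relaxing integrality, the LP optimum is 10.40 at (s,t) = (2.6, 0), which is not an integer point.
(s,t)=(2,0): 3·2+6·0=6≤30, 5·2+5·0=10≤13, objective 8.
(s,t)=(1,1): 3·1+6·1=9≤30, 5·1+5·1=10≤13, objective 6.
(s,t)=(1,0): 3·1+6·0=3≤30, 5·1+5·0=5≤13, objective 4.
No feasible integer point exceeds 8.

8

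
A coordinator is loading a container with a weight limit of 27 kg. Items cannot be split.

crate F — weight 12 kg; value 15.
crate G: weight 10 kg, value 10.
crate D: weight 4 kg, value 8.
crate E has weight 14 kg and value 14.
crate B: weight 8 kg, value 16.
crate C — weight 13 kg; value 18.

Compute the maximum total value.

42

Treat it as a binary knapsack problem.
Allowing fractional choices, the relaxed optimum would be about 44.5, but items are indivisible.
crate F + crate D + crate B: weight 12 + 4 + 8 = 24 ≤ 27, value 15 + 8 + 16 = 39.
crate D + crate B + crate C: weight 4 + 8 + 13 = 25 ≤ 27, value 8 + 16 + 18 = 42.
crate D + crate E + crate B: weight 4 + 14 + 8 = 26 ≤ 27, value 8 + 14 + 16 = 38.
Best is crate D, crate B, and crate C with total value 42.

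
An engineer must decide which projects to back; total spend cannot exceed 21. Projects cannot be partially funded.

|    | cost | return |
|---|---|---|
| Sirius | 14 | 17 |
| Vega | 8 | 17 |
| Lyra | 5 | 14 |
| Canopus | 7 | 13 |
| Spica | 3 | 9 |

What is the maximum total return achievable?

Allowing fractional choices, the relaxed optimum would be about 49.3, but projects are indivisible.
Vega + Canopus + Spica: cost 8 + 7 + 3 = 18 ≤ 21, return 17 + 13 + 9 = 39.
Vega + Lyra + Spica: cost 8 + 5 + 3 = 16 ≤ 21, return 17 + 14 + 9 = 40.
Vega + Lyra + Canopus: cost 8 + 5 + 7 = 20 ≤ 21, return 17 + 14 + 13 = 44.
Best is Vega, Lyra, and Canopus with total return 44.

44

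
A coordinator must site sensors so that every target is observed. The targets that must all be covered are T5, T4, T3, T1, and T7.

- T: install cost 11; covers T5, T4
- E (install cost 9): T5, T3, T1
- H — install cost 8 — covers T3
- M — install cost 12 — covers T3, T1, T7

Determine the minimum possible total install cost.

The greedy cost-per-new-target heuristic would pick E, T, and M for 32, but a cheaper cover exists.
Choose T and M: together they cover T5, T4, T3, T1, T7 — every target.
Total install cost: 11 + 12 = 23.
No cover costs less than 23.

23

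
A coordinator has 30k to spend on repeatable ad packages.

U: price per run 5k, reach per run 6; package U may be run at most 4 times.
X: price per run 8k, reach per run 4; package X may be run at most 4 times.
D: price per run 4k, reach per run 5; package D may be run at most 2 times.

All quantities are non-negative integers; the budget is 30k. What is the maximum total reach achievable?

34

This is a bounded integer knapsack.
D has the best ratio (5/4); taking only D gives at most 2×5 = 10 (stopped by the supply cap of 2).
Mixing does better — 4×U and 2×D: price 28 ≤ 30, reach 4·6 + 2·5 = 34.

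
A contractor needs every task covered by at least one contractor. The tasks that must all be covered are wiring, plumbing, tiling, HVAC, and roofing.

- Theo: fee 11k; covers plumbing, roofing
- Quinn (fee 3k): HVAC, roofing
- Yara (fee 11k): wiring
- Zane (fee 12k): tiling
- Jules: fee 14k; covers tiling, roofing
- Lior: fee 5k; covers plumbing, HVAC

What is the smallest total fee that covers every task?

30

This is an integer covering problem.
The greedy cost-per-new-task heuristic would pick Quinn, Lior, Yara, and Zane for 31, but a cheaper cover exists.
Choose Yara, Jules, and Lior: together they cover wiring, plumbing, tiling, HVAC, roofing — every task.
Total fee: 11 + 14 + 5 = 30.
No cover costs less than 30.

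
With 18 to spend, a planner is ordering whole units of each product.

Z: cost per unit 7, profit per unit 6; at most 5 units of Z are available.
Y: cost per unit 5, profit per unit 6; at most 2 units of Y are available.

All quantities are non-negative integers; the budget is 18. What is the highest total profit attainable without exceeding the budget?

18

Take 1×Z and 2×Y: cost 17 ≤ 18, profit 1·6 + 2·6 = 18.
Y has the best ratio (6/5) and is taken to its limit of 2; remaining capacity is filled optimally with the others.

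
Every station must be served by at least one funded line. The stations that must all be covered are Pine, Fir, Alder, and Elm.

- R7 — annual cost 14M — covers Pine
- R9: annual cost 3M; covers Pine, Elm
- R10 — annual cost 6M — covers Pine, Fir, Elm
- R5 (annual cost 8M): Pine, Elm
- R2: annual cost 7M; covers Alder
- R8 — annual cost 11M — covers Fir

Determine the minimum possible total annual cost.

13

The greedy cost-per-new-station heuristic would pick R9, R10, and R2 for 16, but a cheaper cover exists.
Choose R10 and R2: together they cover Pine, Fir, Alder, Elm — every station.
Total annual cost: 6 + 7 = 13.
No cover costs less than 13.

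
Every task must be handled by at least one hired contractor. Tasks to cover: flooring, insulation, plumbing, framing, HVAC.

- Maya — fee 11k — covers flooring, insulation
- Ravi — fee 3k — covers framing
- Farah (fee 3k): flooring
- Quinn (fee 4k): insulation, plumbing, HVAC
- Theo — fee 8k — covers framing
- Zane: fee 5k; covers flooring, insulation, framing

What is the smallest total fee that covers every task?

This is an integer covering problem.
Choose Quinn and Zane: together they cover flooring, insulation, plumbing, framing, HVAC — every task.
Total fee: 4 + 5 = 9.
No cover costs less than 9.

9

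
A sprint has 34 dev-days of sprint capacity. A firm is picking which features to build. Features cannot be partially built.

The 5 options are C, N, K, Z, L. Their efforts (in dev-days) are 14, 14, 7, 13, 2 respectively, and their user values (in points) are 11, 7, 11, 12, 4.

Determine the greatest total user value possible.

34

This is a 0-1 knapsack instance.
N + K + Z: effort 14 + 7 + 13 = 34 ≤ 34, user value 7 + 11 + 12 = 30.
C + K + Z: effort 14 + 7 + 13 = 34 ≤ 34, user value 11 + 11 + 12 = 34.
Best is C, K, and Z with total user value 34.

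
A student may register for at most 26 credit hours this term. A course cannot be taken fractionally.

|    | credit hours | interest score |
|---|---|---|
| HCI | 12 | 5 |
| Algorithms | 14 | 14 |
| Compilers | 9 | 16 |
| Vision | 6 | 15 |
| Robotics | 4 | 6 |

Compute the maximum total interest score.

37

Allowing fractional choices, the relaxed optimum would be about 44.0, but courses are indivisible.
Algorithms + Vision + Robotics: credit hours 14 + 6 + 4 = 24 ≤ 26, interest score 14 + 15 + 6 = 35.
Compilers + Vision + Robotics: credit hours 9 + 6 + 4 = 19 ≤ 26, interest score 16 + 15 + 6 = 37.
Compilers + Vision: credit hours 9 + 6 = 15 ≤ 26, interest score 16 + 15 = 31.
Best is Compilers, Vision, and Robotics with total interest score 37.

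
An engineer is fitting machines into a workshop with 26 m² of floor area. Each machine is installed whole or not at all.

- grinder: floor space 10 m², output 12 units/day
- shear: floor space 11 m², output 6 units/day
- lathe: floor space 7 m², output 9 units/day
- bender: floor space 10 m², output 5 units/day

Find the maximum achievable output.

21

Allowing fractional choices, the relaxed optimum would be about 25.9, but machines are indivisible.
grinder + shear: floor space 10 + 11 = 21 ≤ 26, output 12 + 6 = 18.
grinder + bender: floor space 10 + 10 = 20 ≤ 26, output 12 + 5 = 17.
grinder + lathe: floor space 10 + 7 = 17 ≤ 26, output 12 + 9 = 21.
Best is grinder and lathe with total output 21.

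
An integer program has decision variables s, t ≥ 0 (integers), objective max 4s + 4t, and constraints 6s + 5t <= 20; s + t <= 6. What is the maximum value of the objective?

(s,t)=(0,4): 6·0+5·4=20≤20, 1·0+1·4=4≤6, objective 16.
(s,t)=(0,3): 6·0+5·3=15≤20, 1·0+1·3=3≤6, objective 12.
The best lattice point is (0,4), giving 16.

16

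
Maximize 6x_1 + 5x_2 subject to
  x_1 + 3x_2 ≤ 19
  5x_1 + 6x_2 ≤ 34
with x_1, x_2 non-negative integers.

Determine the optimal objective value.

36

Relaxing integrality, the LP optimum is 40.80 at (x_1,x_2) = (6.8, 0), which is not an integer point.
(x_1,x_2)=(6,0) is feasible, giving 36.
(x_1,x_2)=(5,1) is feasible, giving 35.
(x_1,x_2)=(5,0) is feasible, giving 30.
The best lattice point is (6,0), giving 36.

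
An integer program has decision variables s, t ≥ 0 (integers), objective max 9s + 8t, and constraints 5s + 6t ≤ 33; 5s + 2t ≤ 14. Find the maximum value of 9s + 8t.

41

(s,t)=(1,4): 5·1+6·4=29≤33, 5·1+2·4=13≤14, objective 41.
(s,t)=(0,5): 5·0+6·5=30≤33, 5·0+2·5=10≤14, objective 40.
(s,t)=(1,3): 5·1+6·3=23≤33, 5·1+2·3=11≤14, objective 33.
No feasible integer point exceeds 41.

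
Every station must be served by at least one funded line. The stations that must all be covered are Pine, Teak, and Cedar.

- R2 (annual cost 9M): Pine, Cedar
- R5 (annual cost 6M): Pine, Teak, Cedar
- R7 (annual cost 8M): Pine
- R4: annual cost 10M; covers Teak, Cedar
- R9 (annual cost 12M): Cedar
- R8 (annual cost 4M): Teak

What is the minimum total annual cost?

6

R5 alone covers Pine, Teak, Cedar — every station.
Total annual cost: 6.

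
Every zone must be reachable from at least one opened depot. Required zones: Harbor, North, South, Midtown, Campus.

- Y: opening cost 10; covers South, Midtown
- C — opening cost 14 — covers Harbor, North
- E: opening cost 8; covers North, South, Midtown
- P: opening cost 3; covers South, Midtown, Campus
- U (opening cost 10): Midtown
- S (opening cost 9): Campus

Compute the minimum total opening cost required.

Choose C and P: together they cover Harbor, North, South, Midtown, Campus — every zone.
Total opening cost: 14 + 3 = 17.
No cover costs less than 17.

17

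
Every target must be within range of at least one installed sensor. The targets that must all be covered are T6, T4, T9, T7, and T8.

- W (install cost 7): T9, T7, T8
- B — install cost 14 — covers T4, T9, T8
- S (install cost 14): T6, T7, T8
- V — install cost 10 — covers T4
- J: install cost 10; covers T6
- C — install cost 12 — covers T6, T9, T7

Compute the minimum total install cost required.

26

The greedy cost-per-new-target heuristic would pick W, V, and J for 27, but a cheaper cover exists.
Choose B and C: together they cover T6, T4, T9, T7, T8 — every target.
Total install cost: 14 + 12 = 26.
No cover costs less than 26.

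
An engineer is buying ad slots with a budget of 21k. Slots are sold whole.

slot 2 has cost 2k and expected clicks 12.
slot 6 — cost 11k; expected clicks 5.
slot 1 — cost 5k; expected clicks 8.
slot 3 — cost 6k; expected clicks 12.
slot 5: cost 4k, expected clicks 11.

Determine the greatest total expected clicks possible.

This is an integer program with binary decision variables.
Allowing fractional choices, the relaxed optimum would be about 44.8, but ad slots are indivisible.
slot 2 + slot 3 + slot 5: cost 2 + 6 + 4 = 12 ≤ 21, expected clicks 12 + 12 + 11 = 35.
slot 2 + slot 1 + slot 3: cost 2 + 5 + 6 = 13 ≤ 21, expected clicks 12 + 8 + 12 = 32.
slot 2 + slot 1 + slot 3 + slot 5: cost 2 + 5 + 6 + 4 = 17 ≤ 21, expected clicks 12 + 8 + 12 + 11 = 43.
Best is slot 2, slot 1, slot 3, and slot 5 with total expected clicks 43.

43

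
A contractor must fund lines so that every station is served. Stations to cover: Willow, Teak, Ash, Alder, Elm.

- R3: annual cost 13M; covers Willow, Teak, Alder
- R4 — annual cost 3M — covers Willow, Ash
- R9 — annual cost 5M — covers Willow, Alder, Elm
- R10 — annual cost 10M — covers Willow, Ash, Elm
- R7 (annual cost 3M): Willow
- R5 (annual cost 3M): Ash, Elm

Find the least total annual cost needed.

16

The greedy cost-per-new-station heuristic would pick R4, R9, and R3 for 21, but a cheaper cover exists.
Choose R3 and R5: together they cover Willow, Teak, Ash, Alder, Elm — every station.
Total annual cost: 13 + 3 = 16.
No cover costs less than 16.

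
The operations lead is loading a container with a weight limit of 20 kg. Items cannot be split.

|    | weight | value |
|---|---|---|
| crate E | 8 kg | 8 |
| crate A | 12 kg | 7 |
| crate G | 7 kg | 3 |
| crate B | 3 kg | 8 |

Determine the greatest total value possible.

19

Take crate E, crate G, and crate B: weight 8 + 7 + 3 = 18 ≤ 20, value 8 + 3 + 8 = 19.
No other feasible combination does better.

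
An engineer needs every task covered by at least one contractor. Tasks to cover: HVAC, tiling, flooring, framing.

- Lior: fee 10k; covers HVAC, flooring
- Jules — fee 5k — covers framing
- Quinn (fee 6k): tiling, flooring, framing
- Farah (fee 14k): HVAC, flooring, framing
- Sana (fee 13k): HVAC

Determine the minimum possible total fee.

16

Choose Lior and Quinn: together they cover HVAC, tiling, flooring, framing — every task.
Total fee: 10 + 6 = 16.
No cover costs less than 16.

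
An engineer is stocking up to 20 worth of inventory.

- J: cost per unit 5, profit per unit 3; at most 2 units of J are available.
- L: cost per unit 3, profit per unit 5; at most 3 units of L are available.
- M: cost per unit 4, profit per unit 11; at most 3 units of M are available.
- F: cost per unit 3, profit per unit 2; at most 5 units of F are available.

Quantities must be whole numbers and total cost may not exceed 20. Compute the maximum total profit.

This is a bounded integer knapsack.
M has the best ratio (11/4); taking only M gives at most 3×11 = 33 (stopped by the supply cap of 3).
Mixing does better — 2×L and 3×M: cost 18 ≤ 20, profit 2·5 + 3·11 = 43.

43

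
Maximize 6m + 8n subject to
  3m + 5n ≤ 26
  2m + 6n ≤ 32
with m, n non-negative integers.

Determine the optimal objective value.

Relaxing integrality, the LP optimum is 52.00 at (m,n) = (8.67, 0), which is not an integer point.
(m,n)=(7,1): 3·7+5·1=26≤26, 2·7+6·1=20≤32, objective 50.
(m,n)=(8,0): 3·8+5·0=24≤26, 2·8+6·0=16≤32, objective 48.
(m,n)=(6,1): 3·6+5·1=23≤26, 2·6+6·1=18≤32, objective 44.
The best lattice point is (7,1), giving 50.

50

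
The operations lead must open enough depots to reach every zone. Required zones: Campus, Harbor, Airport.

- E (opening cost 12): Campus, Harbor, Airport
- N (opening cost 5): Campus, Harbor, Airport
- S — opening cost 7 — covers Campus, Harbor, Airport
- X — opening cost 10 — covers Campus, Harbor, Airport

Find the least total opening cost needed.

N alone covers Campus, Harbor, Airport — every zone.
Total opening cost: 5.
No cover costs less than 5.

5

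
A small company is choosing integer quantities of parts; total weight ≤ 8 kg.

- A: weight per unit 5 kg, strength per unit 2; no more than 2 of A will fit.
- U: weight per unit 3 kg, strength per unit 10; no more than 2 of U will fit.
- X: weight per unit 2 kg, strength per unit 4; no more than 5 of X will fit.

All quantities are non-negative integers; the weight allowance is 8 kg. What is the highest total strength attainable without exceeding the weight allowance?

Take 2×U and 1×X: weight 8 ≤ 8, strength 2·10 + 1·4 = 24.
U has the best ratio (10/3) and is taken to its limit of 2; remaining capacity is filled optimally with the others.

24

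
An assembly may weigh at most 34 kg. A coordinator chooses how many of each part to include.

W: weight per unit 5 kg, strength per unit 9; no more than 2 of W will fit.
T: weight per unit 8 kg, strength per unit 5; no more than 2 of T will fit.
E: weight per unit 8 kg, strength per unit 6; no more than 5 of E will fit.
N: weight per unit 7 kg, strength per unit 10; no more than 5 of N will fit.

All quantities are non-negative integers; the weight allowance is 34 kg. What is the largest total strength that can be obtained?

W has the best ratio (9/5); taking only W gives at most 2×9 = 18 (stopped by the supply cap of 2).
Mixing does better — 1×W and 4×N: weight 33 ≤ 34, strength 1·9 + 4·10 = 49.

49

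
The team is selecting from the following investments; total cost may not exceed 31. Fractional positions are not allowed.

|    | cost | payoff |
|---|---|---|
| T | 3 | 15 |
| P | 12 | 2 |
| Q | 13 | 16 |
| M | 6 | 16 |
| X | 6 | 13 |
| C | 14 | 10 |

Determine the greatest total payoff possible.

60

This is an integer program with binary decision variables.
Take T, Q, M, and X: cost 3 + 13 + 6 + 6 = 28 ≤ 31, payoff 15 + 16 + 16 + 13 = 60.
No other feasible combination does better.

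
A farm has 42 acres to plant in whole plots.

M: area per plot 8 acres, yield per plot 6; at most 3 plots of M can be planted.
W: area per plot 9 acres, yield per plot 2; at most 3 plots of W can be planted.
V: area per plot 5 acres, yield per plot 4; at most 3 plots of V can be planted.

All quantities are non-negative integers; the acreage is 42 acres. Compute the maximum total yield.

2×M, 1×W, and 3×V: area 40 ≤ 42, yield 2·6 + 1·2 + 3·4 = 26.
3×M and 3×V: area 39 ≤ 42, yield 3·6 + 3·4 = 30.
Best is 30.

30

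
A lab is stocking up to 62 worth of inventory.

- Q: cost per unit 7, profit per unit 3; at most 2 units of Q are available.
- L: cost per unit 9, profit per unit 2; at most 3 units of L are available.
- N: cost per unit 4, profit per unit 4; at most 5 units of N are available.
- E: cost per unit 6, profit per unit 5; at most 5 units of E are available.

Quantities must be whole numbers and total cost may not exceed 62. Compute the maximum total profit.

48

This is a bounded integer knapsack.
1×Q, 5×N, and 5×E: cost 57 ≤ 62, profit 1·3 + 5·4 + 5·5 = 48.
1×L, 5×N, and 5×E: cost 59 ≤ 62, profit 1·2 + 5·4 + 5·5 = 47.
Best is 48.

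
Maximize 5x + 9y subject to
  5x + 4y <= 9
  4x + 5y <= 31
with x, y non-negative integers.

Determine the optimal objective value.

(x,y)=(0,2) is feasible, giving 18.
(x,y)=(1,1) is feasible, giving 14.
(x,y)=(0,1) is feasible, giving 9.
The best lattice point is (0,2), giving 18.

18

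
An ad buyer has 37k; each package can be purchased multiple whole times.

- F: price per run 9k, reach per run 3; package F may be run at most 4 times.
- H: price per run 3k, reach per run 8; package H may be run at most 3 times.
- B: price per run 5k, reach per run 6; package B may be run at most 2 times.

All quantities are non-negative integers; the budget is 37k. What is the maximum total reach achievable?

42

This is a bounded integer knapsack.
Take 2×F, 3×H, and 2×B: price 37 ≤ 37, reach 2·3 + 3·8 + 2·6 = 42.
H has the best ratio (8/3) and is taken to its limit of 3; remaining capacity is filled optimally with the others.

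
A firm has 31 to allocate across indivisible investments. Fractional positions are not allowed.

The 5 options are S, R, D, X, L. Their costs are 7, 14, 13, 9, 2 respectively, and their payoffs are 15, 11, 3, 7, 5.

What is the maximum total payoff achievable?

33

Allowing fractional choices, the relaxed optimum would be about 37.2, but investments are indivisible.
S + R + X: cost 7 + 14 + 9 = 30 ≤ 31, payoff 15 + 11 + 7 = 33.
S + R + L: cost 7 + 14 + 2 = 23 ≤ 31, payoff 15 + 11 + 5 = 31.
S + D + X + L: cost 7 + 13 + 9 + 2 = 31 ≤ 31, payoff 15 + 3 + 7 + 5 = 30.
Best is S, R, and X with total payoff 33.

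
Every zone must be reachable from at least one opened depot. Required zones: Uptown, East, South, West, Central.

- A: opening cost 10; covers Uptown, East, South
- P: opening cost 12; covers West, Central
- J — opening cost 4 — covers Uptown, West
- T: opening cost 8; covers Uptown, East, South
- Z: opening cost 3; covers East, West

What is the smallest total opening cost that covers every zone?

This is a weighted set-cover instance.
The greedy cost-per-new-zone heuristic would pick Z, J, T, and P for 27, but a cheaper cover exists.
Choose P and T: together they cover Uptown, East, South, West, Central — every zone.
Total opening cost: 12 + 8 = 20.
No cover costs less than 20.

20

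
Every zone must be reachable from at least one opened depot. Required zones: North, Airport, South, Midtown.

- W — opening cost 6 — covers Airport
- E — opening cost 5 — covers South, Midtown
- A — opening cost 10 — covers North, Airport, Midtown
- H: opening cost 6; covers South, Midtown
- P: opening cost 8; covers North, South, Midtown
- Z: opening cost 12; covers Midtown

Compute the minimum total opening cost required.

14

Choose W and P: together they cover North, Airport, South, Midtown — every zone.
Total opening cost: 6 + 8 = 14.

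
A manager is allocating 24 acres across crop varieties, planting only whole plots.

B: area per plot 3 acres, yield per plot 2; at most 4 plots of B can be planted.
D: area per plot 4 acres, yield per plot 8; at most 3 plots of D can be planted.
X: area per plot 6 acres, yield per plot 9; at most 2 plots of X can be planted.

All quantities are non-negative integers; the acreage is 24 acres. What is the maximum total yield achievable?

This is a bounded integer knapsack.
Take 3×D and 2×X: area 24 ≤ 24, yield 3·8 + 2·9 = 42.
D has the best ratio (8/4) and is taken to its limit of 3; remaining capacity is filled optimally with the others.

42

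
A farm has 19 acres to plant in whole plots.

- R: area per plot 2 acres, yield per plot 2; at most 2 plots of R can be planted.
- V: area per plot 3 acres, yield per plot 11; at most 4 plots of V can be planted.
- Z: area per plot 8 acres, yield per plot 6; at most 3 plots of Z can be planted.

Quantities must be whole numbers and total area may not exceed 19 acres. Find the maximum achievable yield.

2×R and 4×V: area 16 ≤ 19, yield 2·2 + 4·11 = 48.
1×R and 4×V: area 14 ≤ 19, yield 1·2 + 4·11 = 46.
Best is 48.

48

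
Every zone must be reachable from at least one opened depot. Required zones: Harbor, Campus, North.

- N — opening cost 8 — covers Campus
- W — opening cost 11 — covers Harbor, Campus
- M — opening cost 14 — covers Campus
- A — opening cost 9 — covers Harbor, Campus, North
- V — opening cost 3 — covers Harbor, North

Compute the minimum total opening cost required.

9

A alone covers Harbor, Campus, North — every zone.
Total opening cost: 9.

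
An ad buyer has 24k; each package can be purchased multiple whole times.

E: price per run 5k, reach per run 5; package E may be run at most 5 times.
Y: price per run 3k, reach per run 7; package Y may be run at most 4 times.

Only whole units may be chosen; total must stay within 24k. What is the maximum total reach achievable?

38

Y has the best ratio (7/3); taking only Y gives at most 4×7 = 28 (stopped by the supply cap of 4).
Mixing does better — 2×E and 4×Y: price 22 ≤ 24, reach 2·5 + 4·7 = 38.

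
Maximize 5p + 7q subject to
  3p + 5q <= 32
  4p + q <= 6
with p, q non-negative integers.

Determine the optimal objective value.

(p,q)=(0,6): 3·0+5·6=30≤32, 4·0+1·6=6≤6, objective 42.
(p,q)=(0,5): 3·0+5·5=25≤32, 4·0+1·5=5≤6, objective 35.
Maximum is 42 at (p,q)=(0,6).

42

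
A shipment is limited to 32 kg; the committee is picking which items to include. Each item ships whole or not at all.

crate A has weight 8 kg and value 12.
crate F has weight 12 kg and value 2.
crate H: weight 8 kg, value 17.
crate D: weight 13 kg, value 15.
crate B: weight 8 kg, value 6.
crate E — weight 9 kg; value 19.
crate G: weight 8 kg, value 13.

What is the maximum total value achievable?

Allowing fractional choices, the relaxed optimum would be about 59.5, but items are indivisible.
crate H + crate E + crate G: weight 8 + 9 + 8 = 25 ≤ 32, value 17 + 19 + 13 = 49.
crate H + crate D + crate E: weight 8 + 13 + 9 = 30 ≤ 32, value 17 + 15 + 19 = 51.
Best is crate H, crate D, and crate E with total value 51.

51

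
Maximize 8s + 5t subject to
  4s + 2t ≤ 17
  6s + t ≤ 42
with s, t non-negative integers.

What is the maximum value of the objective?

Relaxing integrality, the LP optimum is 42.50 at (s,t) = (0, 8.5), which is not an integer point.
(s,t)=(0,8) is feasible, giving 40.
(s,t)=(0,7) is feasible, giving 35.
The best lattice point is (0,8), giving 40.

40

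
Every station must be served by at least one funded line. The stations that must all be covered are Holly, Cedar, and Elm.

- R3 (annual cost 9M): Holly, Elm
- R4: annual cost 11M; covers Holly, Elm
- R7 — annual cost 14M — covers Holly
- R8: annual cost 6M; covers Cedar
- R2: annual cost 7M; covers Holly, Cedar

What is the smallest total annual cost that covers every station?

15

The greedy cost-per-new-station heuristic would pick R2 and R3 for 16, but a cheaper cover exists.
Choose R3 and R8: together they cover Holly, Cedar, Elm — every station.
Total annual cost: 9 + 6 = 15.
No cover costs less than 15.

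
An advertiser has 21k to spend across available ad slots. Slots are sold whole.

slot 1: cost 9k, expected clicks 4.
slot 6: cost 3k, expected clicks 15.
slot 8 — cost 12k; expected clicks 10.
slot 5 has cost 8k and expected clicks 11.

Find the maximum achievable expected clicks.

30

Take slot 1, slot 6, and slot 5: cost 9 + 3 + 8 = 20 ≤ 21, expected clicks 4 + 15 + 11 = 30.
No other feasible combination does better.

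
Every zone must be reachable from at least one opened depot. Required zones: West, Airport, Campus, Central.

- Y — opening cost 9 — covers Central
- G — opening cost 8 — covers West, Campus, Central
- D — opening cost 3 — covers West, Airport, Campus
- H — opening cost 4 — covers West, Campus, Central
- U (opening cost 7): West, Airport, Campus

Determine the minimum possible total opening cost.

Choose D and H: together they cover West, Airport, Campus, Central — every zone.
Total opening cost: 3 + 4 = 7.

7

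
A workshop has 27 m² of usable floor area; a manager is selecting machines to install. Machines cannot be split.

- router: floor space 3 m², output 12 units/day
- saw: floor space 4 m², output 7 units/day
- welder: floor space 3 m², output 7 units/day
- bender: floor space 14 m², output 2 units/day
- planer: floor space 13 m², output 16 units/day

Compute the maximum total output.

router + saw + welder + planer: floor space 3 + 4 + 3 + 13 = 23 ≤ 27, output 12 + 7 + 7 + 16 = 42.
router + welder + planer: floor space 3 + 3 + 13 = 19 ≤ 27, output 12 + 7 + 16 = 35.
Best is router, saw, welder, and planer with total output 42.

42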